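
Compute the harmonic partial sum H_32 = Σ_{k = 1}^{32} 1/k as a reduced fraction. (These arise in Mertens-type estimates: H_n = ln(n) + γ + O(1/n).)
H_32 = 586061125622639/144403552893600

Direct summation: H_32 = 1 + 1/2 + ... + 1/32. The least common denominator is lcm(1, ..., 32) = 144403552893600; over this denominator the numerator is 144403552893600 + 72201776446800 + 48134517631200 + 36100888223400 + 28880710578720 + 24067258815600 + 20629078984800 + 18050444111700 + 16044839210400 + 14440355289360 + 13127595717600 + 12033629407800 + 11107965607200 + 10314539492400 + 9626903526240 + 9025222055850 + 8494326640800 + 8022419605200 + 7600186994400 + 7220177644680 + 6876359661600 + 6563797858800 + 6278415343200 + 6016814703900 + 5776142115744 + 5553982803600 + 5348279736800 + 5157269746200 + 4979432858400 + 4813451763120 + 4658179125600 + 4512611027925 = 586061125622639, so H_32 = 586061125622639/144403552893600 (already in lowest terms) ≈ 4.05850. (The PNT-adjacent estimate ln(32) + γ ≈ 4.04295 matches within O(1/n).)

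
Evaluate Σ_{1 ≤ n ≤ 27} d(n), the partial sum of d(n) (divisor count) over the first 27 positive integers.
Σ_{n ≤ 27} d(n) = 95

Compute d(n) for each 1 ≤ n ≤ 27: d(1) = 1, d(2) = 2, d(3) = 2, d(4) = 3, d(5) = 2, d(6) = 4, d(7) = 2, d(8) = 4, d(9) = 3, d(10) = 4, d(11) = 2, d(12) = 6, d(13) = 2, d(14) = 4, d(15) = 4, d(16) = 5, d(17) = 2, d(18) = 6, d(19) = 2, d(20) = 6, d(21) = 4, d(22) = 4, d(23) = 2, d(24) = 8, d(25) = 3, d(26) = 4, d(27) = 4. Summing all 27 values: 95. (Dirichlet's divisor formula: Σ_{n ≤ x} d(n) = x ln(x) + (2γ − 1) x + O(√x). For x = 27, the asymptotic estimate is ≈ 93.16.)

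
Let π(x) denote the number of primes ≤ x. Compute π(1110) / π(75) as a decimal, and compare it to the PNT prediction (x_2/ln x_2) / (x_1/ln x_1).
π(1110)/π(75) = 186/21 ≈ 8.8571;  PNT prediction ≈ 9.1126.

π(75) = 21 and π(1110) = 186, so π(1110)/π(75) ≈ 8.8571. The PNT-predicted ratio is (1110/ln(1110)) / (75/ln(75)) ≈ 9.1126. The two agree to within a few percent, as expected.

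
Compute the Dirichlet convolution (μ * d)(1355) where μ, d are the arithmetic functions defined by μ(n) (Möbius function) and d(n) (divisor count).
(μ * d)(1355) = 1

Divisors of 1355: [1, 5, 271, 1355]. For each d | 1355:
  d = 1: μ(1) · d(1355/1) = 1 · 4 = 4
  d = 5: μ(5) · d(1355/5) = -1 · 2 = -2
  d = 271: μ(271) · d(1355/271) = -1 · 2 = -2
  d = 1355: μ(1355) · d(1355/1355) = 1 · 1 = 1
Summing: (μ * d)(1355) = 4 + -2 + -2 + 1 = 1.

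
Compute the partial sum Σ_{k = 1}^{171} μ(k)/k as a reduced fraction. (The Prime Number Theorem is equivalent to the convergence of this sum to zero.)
Σ μ(k)/k = 976794744883260874795165001864511964953389627727401386703595517/962947420735983927056946215901134429196419130606213075415963491270

Values of μ(k) for 1 ≤ k ≤ 171: μ(1) = 1, μ(2) = -1, μ(3) = -1, μ(5) = -1, μ(6) = 1, μ(7) = -1, μ(10) = 1, μ(11) = -1, μ(13) = -1, μ(14) = 1, μ(15) = 1, μ(17) = -1, μ(19) = -1, μ(21) = 1, μ(22) = 1, μ(23) = -1, μ(26) = 1, μ(29) = -1, μ(30) = -1, μ(31) = -1, μ(33) = 1, μ(34) = 1, μ(35) = 1, μ(37) = -1, μ(38) = 1, μ(39) = 1, μ(41) = -1, μ(42) = -1, μ(43) = -1, μ(46) = 1, μ(47) = -1, μ(51) = 1, μ(53) = -1, μ(55) = 1, μ(57) = 1, μ(58) = 1, μ(59) = -1, μ(61) = -1, μ(62) = 1, μ(65) = 1, μ(66) = -1, μ(67) = -1, μ(69) = 1, μ(70) = -1, μ(71) = -1, μ(73) = -1, μ(74) = 1, μ(77) = 1, μ(78) = -1, μ(79) = -1, μ(82) = 1, μ(83) = -1, μ(85) = 1, μ(86) = 1, μ(87) = 1, μ(89) = -1, μ(91) = 1, μ(93) = 1, μ(94) = 1, μ(95) = 1, μ(97) = -1, μ(101) = -1, μ(102) = -1, μ(103) = -1, μ(105) = -1, μ(106) = 1, μ(107) = -1, μ(109) = -1, μ(110) = -1, μ(111) = 1, μ(113) = -1, μ(114) = -1, μ(115) = 1, μ(118) = 1, μ(119) = 1, μ(122) = 1, μ(123) = 1, μ(127) = -1, μ(129) = 1, μ(130) = -1, μ(131) = -1, μ(133) = 1, μ(134) = 1, μ(137) = -1, μ(138) = -1, μ(139) = -1, μ(141) = 1, μ(142) = 1, μ(143) = 1, μ(145) = 1, μ(146) = 1, μ(149) = -1, μ(151) = -1, μ(154) = -1, μ(155) = 1, μ(157) = -1, μ(158) = 1, μ(159) = 1, μ(161) = 1, μ(163) = -1, μ(165) = -1, μ(166) = 1, μ(167) = -1, μ(170) = -1, with μ = 0 on non-squarefree integers. Summing μ(k)/k for k where μ(k) ≠ 0 gives 976794744883260874795165001864511964953389627727401386703595517/962947420735983927056946215901134429196419130606213075415963491270 ≈ 0.0010. (PNT ⟺ this sum → 0 as n → ∞.)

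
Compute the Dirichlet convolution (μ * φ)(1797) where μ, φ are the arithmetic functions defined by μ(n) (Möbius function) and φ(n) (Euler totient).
(μ * φ)(1797) = 597

Divisors of 1797: [1, 3, 599, 1797]. For each d | 1797:
  d = 1: μ(1) · φ(1797/1) = 1 · 1196 = 1196
  d = 3: μ(3) · φ(1797/3) = -1 · 598 = -598
  d = 599: μ(599) · φ(1797/599) = -1 · 2 = -2
  d = 1797: μ(1797) · φ(1797/1797) = 1 · 1 = 1
Summing: (μ * φ)(1797) = 1196 + -598 + -2 + 1 = 597.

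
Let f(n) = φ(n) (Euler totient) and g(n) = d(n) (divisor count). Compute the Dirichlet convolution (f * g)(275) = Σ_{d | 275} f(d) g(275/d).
(φ * d)(275) = 372

Divisors of 275: [1, 5, 11, 25, 55, 275]. For each d | 275:
  d = 1: φ(1) · d(275/1) = 1 · 6 = 6
  d = 5: φ(5) · d(275/5) = 4 · 4 = 16
  d = 11: φ(11) · d(275/11) = 10 · 3 = 30
  d = 25: φ(25) · d(275/25) = 20 · 2 = 40
  d = 55: φ(55) · d(275/55) = 40 · 2 = 80
  d = 275: φ(275) · d(275/275) = 200 · 1 = 200
Summing: (φ * d)(275) = 6 + 16 + 30 + 40 + 80 + 200 = 372.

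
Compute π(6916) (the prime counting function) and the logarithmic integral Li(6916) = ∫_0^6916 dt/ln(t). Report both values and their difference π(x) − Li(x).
π(6916) = 889;  Li(6916) ≈ 904.84;  π(x) − Li(x) ≈ -15.84.

Direct count of primes ≤ 6916 gives π(6916) = 889. Numerical evaluation of the logarithmic integral gives Li(6916) ≈ 904.84. The difference π(x) − Li(x) ≈ -15.84 is typically negative for small/moderate x (Li(x) overestimates), though Littlewood's theorem shows this sign changes infinitely often.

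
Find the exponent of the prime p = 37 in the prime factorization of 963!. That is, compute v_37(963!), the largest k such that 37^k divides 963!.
v_37(963!) = 26

Legendre's formula: v_p(n!) = Σ_{k ≥ 1} ⌊n / p^k⌋. For p = 37, n = 963, the terms are:
  ⌊963/37^1⌋ = ⌊963/37⌋ = 26
(the next term ⌊963/37^2⌋ = 0, terminating the sum). Summing: v_37(963!) = 26 = 26.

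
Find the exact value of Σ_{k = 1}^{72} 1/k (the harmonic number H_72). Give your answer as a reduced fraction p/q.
H_72 = 9112469359293533278712889630349/1874681189225708508850515710400

Direct summation: H_72 = 1 + 1/2 + ... + 1/72. The least common denominator is lcm(1, ..., 72) = 5624043567677125526551547131200; over this denominator the numerator is 5624043567677125526551547131200 + 2812021783838562763275773565600 + 1874681189225708508850515710400 + 1406010891919281381637886782800 + 1124808713535425105310309426240 + 937340594612854254425257855200 + 803434795382446503793078161600 + 703005445959640690818943391400 + 624893729741902836283505236800 + 562404356767712552655154713120 + 511276687970647775141049739200 + 468670297306427127212628927600 + 432618735975163502042426702400 + 401717397691223251896539080800 + 374936237845141701770103142080 + 351502722979820345409471695700 + 330826092216301501561855713600 + 312446864870951418141752618400 + 296002293035638185607976164800 + 281202178383856276327577356560 + 267811598460815501264359387200 + 255638343985323887570524869600 + 244523633377266327241371614400 + 234335148653213563606314463800 + 224961742707085021062061885248 + 216309367987581751021213351200 + 208297909913967612094501745600 + 200858698845611625948269540400 + 193932536816452604363846452800 + 187468118922570850885051571040 + 181420760247649210533920875200 + 175751361489910172704735847850 + 170425562656882591713683246400 + 165413046108150750780927856800 + 160686959076489300758615632320 + 156223432435475709070876309200 + 152001177504787176393285057600 + 148001146517819092803988082400 + 144206245325054500680808900800 + 140601089191928138163788678280 + 137171794333588427476867003200 + 133905799230407750632179693600 + 130791710876212221547710398400 + 127819171992661943785262434800 + 124978745948380567256701047360 + 122261816688633163620685807200 + 119660501439938840990458449600 + 117167574326606781803157231900 + 114776399340349500541868308800 + 112480871353542510531030942624 + 110275364072100500520618571200 + 108154683993790875510606675600 + 106114029578813689180217870400 + 104148954956983806047250872800 + 102255337594129555028209947840 + 100429349422805812974134770200 + 98667431011879395202658721600 + 96966268408226302181923226400 + 95322772333510602144941476800 + 93734059461285425442525785520 + 92197435535690582402484379200 + 90710380123824605266960437600 + 89270532820271833754786462400 + 87875680744955086352367923925 + 86523747195032700408485340480 + 85212781328441295856841623200 + 83940948771300380993306673600 + 82706523054075375390463928400 + 81507877792422109080457204800 + 80343479538244650379307816160 + 79211881234889091923261227200 + 78111716217737854535438154600 = 27337408077880599836138668891047, so H_72 = 27337408077880599836138668891047/5624043567677125526551547131200; reducing by gcd(27337408077880599836138668891047, 5624043567677125526551547131200) = 3 gives 9112469359293533278712889630349/1874681189225708508850515710400 ≈ 4.86081. (The PNT-adjacent estimate ln(72) + γ ≈ 4.85388 matches within O(1/n).)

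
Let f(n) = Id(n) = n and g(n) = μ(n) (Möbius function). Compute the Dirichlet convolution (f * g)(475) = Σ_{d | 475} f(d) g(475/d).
(Id * μ)(475) = 360

Divisors of 475: [1, 5, 19, 25, 95, 475]. For each d | 475:
  d = 1: Id(1) · μ(475/1) = 1 · 0 = 0
  d = 5: Id(5) · μ(475/5) = 5 · 1 = 5
  d = 19: Id(19) · μ(475/19) = 19 · 0 = 0
  d = 25: Id(25) · μ(475/25) = 25 · -1 = -25
  d = 95: Id(95) · μ(475/95) = 95 · -1 = -95
  d = 475: Id(475) · μ(475/475) = 475 · 1 = 475
Summing: (Id * μ)(475) = 0 + 5 + 0 + -25 + -95 + 475 = 360.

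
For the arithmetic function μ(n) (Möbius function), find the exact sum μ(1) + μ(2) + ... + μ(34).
Σ_{n ≤ 34} μ(n) = -2

Compute μ(n) for each 1 ≤ n ≤ 34: μ(1) = 1, μ(2) = -1, μ(3) = -1, μ(4) = 0, μ(5) = -1, μ(6) = 1, μ(7) = -1, μ(8) = 0, μ(9) = 0, μ(10) = 1, μ(11) = -1, μ(12) = 0, μ(13) = -1, μ(14) = 1, μ(15) = 1, μ(16) = 0, μ(17) = -1, μ(18) = 0, μ(19) = -1, μ(20) = 0, μ(21) = 1, μ(22) = 1, μ(23) = -1, μ(24) = 0, μ(25) = 0, μ(26) = 1, μ(27) = 0, μ(28) = 0, μ(29) = -1, μ(30) = -1, μ(31) = -1, μ(32) = 0, μ(33) = 1, μ(34) = 1. Summing all 34 values: -2. (Mertens function M(x) = Σ_{n ≤ x} μ(n); on average M(x) should be small (PNT ⟺ M(x) = o(x)).)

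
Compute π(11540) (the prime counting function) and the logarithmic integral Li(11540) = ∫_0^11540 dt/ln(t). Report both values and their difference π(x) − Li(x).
π(11540) = 1390;  Li(11540) ≈ 1412.02;  π(x) − Li(x) ≈ -22.02.

Direct count of primes ≤ 11540 gives π(11540) = 1390. Numerical evaluation of the logarithmic integral gives Li(11540) ≈ 1412.02. The difference π(x) − Li(x) ≈ -22.02 is typically negative for small/moderate x (Li(x) overestimates), though Littlewood's theorem shows this sign changes infinitely often.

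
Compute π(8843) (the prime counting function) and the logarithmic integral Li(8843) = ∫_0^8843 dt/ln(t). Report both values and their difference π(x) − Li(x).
π(8843) = 1102;  Li(8843) ≈ 1119.69;  π(x) − Li(x) ≈ -17.69.

Direct count of primes ≤ 8843 gives π(8843) = 1102. Numerical evaluation of the logarithmic integral gives Li(8843) ≈ 1119.69. The difference π(x) − Li(x) ≈ -17.69 is typically negative for small/moderate x (Li(x) overestimates), though Littlewood's theorem shows this sign changes infinitely often.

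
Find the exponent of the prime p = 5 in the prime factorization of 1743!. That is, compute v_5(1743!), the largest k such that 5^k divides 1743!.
v_5(1743!) = 432

Legendre's formula: v_p(n!) = Σ_{k ≥ 1} ⌊n / p^k⌋. For p = 5, n = 1743, the terms are:
  ⌊1743/5^1⌋ = ⌊1743/5⌋ = 348
  ⌊1743/5^2⌋ = ⌊1743/25⌋ = 69
  ⌊1743/5^3⌋ = ⌊1743/125⌋ = 13
  ⌊1743/5^4⌋ = ⌊1743/625⌋ = 2
(the next term ⌊1743/5^5⌋ = 0, terminating the sum). Summing: v_5(1743!) = 348 + 69 + 13 + 2 = 432.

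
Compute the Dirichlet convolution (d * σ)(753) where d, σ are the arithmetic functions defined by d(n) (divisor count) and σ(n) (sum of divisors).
(d * σ)(753) = 1524

Divisors of 753: [1, 3, 251, 753]. For each d | 753:
  d = 1: d(1) · σ(753/1) = 1 · 1008 = 1008
  d = 3: d(3) · σ(753/3) = 2 · 252 = 504
  d = 251: d(251) · σ(753/251) = 2 · 4 = 8
  d = 753: d(753) · σ(753/753) = 4 · 1 = 4
Summing: (d * σ)(753) = 1008 + 504 + 8 + 4 = 1524.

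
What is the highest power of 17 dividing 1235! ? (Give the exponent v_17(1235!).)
v_17(1235!) = 76

Legendre's formula: v_p(n!) = Σ_{k ≥ 1} ⌊n / p^k⌋. For p = 17, n = 1235, the terms are:
  ⌊1235/17^1⌋ = ⌊1235/17⌋ = 72
  ⌊1235/17^2⌋ = ⌊1235/289⌋ = 4
(the next term ⌊1235/17^3⌋ = 0, terminating the sum). Summing: v_17(1235!) = 72 + 4 = 76.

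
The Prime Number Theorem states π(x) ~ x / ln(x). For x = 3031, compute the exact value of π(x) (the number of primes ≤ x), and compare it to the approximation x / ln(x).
π(3031) = 434;  x/ln(x) ≈ 378.09;  relative error ≈ 12.88%.

Directly count primes up to 3031: π(3031) = 434. The PNT approximation gives 3031/ln(3031) ≈ 3031/8.01665 ≈ 378.09. Relative error (π(x) − x/ln(x)) / π(x) ≈ 12.88%; the approximation is known to undercount slightly (Li(x) is a better estimate).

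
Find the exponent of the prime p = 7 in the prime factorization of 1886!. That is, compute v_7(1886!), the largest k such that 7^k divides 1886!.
v_7(1886!) = 312

Legendre's formula: v_p(n!) = Σ_{k ≥ 1} ⌊n / p^k⌋. For p = 7, n = 1886, the terms are:
  ⌊1886/7^1⌋ = ⌊1886/7⌋ = 269
  ⌊1886/7^2⌋ = ⌊1886/49⌋ = 38
  ⌊1886/7^3⌋ = ⌊1886/343⌋ = 5
(the next term ⌊1886/7^4⌋ = 0, terminating the sum). Summing: v_7(1886!) = 269 + 38 + 5 = 312.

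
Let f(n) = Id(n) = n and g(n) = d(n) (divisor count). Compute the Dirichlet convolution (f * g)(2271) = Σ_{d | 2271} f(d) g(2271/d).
(Id * d)(2271) = 3795

Divisors of 2271: [1, 3, 757, 2271]. For each d | 2271:
  d = 1: Id(1) · d(2271/1) = 1 · 4 = 4
  d = 3: Id(3) · d(2271/3) = 3 · 2 = 6
  d = 757: Id(757) · d(2271/757) = 757 · 2 = 1514
  d = 2271: Id(2271) · d(2271/2271) = 2271 · 1 = 2271
Summing: (Id * d)(2271) = 4 + 6 + 1514 + 2271 = 3795.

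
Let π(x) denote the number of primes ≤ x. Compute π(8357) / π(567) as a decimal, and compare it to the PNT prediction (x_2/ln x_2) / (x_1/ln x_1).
π(8357)/π(567) = 1046/103 ≈ 10.1553;  PNT prediction ≈ 10.3479.

π(567) = 103 and π(8357) = 1046, so π(8357)/π(567) ≈ 10.1553. The PNT-predicted ratio is (8357/ln(8357)) / (567/ln(567)) ≈ 10.3479. The two agree to within a few percent, as expected.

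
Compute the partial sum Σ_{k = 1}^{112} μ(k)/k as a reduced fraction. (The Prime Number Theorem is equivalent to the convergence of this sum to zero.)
Σ μ(k)/k = -678316192822146162262092815134314936522301/39962142402550705168325165981723972810713890

Values of μ(k) for 1 ≤ k ≤ 112: μ(1) = 1, μ(2) = -1, μ(3) = -1, μ(5) = -1, μ(6) = 1, μ(7) = -1, μ(10) = 1, μ(11) = -1, μ(13) = -1, μ(14) = 1, μ(15) = 1, μ(17) = -1, μ(19) = -1, μ(21) = 1, μ(22) = 1, μ(23) = -1, μ(26) = 1, μ(29) = -1, μ(30) = -1, μ(31) = -1, μ(33) = 1, μ(34) = 1, μ(35) = 1, μ(37) = -1, μ(38) = 1, μ(39) = 1, μ(41) = -1, μ(42) = -1, μ(43) = -1, μ(46) = 1, μ(47) = -1, μ(51) = 1, μ(53) = -1, μ(55) = 1, μ(57) = 1, μ(58) = 1, μ(59) = -1, μ(61) = -1, μ(62) = 1, μ(65) = 1, μ(66) = -1, μ(67) = -1, μ(69) = 1, μ(70) = -1, μ(71) = -1, μ(73) = -1, μ(74) = 1, μ(77) = 1, μ(78) = -1, μ(79) = -1, μ(82) = 1, μ(83) = -1, μ(85) = 1, μ(86) = 1, μ(87) = 1, μ(89) = -1, μ(91) = 1, μ(93) = 1, μ(94) = 1, μ(95) = 1, μ(97) = -1, μ(101) = -1, μ(102) = -1, μ(103) = -1, μ(105) = -1, μ(106) = 1, μ(107) = -1, μ(109) = -1, μ(110) = -1, μ(111) = 1, with μ = 0 on non-squarefree integers. Summing μ(k)/k for k where μ(k) ≠ 0 gives -678316192822146162262092815134314936522301/39962142402550705168325165981723972810713890 ≈ -0.0170. (PNT ⟺ this sum → 0 as n → ∞.)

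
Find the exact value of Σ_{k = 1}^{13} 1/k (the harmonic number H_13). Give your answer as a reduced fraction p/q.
H_13 = 1145993/360360

Direct summation: H_13 = 1 + 1/2 + ... + 1/13. The least common denominator is lcm(1, ..., 13) = 360360; over this denominator the numerator is 360360 + 180180 + 120120 + 90090 + 72072 + 60060 + 51480 + 45045 + 40040 + 36036 + 32760 + 30030 + 27720 = 1145993, so H_13 = 1145993/360360 (already in lowest terms) ≈ 3.18013. (The PNT-adjacent estimate ln(13) + γ ≈ 3.14217 matches within O(1/n).)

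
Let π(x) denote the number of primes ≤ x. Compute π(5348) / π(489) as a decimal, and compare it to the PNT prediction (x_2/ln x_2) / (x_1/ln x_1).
π(5348)/π(489) = 707/93 ≈ 7.6022;  PNT prediction ≈ 7.8891.

π(489) = 93 and π(5348) = 707, so π(5348)/π(489) ≈ 7.6022. The PNT-predicted ratio is (5348/ln(5348)) / (489/ln(489)) ≈ 7.8891. The two agree to within a few percent, as expected.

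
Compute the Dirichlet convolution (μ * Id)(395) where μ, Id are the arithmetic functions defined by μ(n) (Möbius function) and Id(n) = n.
(μ * Id)(395) = 312

Divisors of 395: [1, 5, 79, 395]. For each d | 395:
  d = 1: μ(1) · Id(395/1) = 1 · 395 = 395
  d = 5: μ(5) · Id(395/5) = -1 · 79 = -79
  d = 79: μ(79) · Id(395/79) = -1 · 5 = -5
  d = 395: μ(395) · Id(395/395) = 1 · 1 = 1
Summing: (μ * Id)(395) = 395 + -79 + -5 + 1 = 312.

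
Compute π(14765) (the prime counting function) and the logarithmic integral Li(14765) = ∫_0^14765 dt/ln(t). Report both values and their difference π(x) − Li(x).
π(14765) = 1729;  Li(14765) ≈ 1752.17;  π(x) − Li(x) ≈ -23.17.

Direct count of primes ≤ 14765 gives π(14765) = 1729. Numerical evaluation of the logarithmic integral gives Li(14765) ≈ 1752.17. The difference π(x) − Li(x) ≈ -23.17 is typically negative for small/moderate x (Li(x) overestimates), though Littlewood's theorem shows this sign changes infinitely often.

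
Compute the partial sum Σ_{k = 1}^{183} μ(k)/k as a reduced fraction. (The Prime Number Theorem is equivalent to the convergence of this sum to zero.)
Σ μ(k)/k = -9343595117515137578604221545686714814220917855566318160407897740846266/899557715467591630453369012945614634379252921727391775909918599930435715

Values of μ(k) for 1 ≤ k ≤ 183: μ(1) = 1, μ(2) = -1, μ(3) = -1, μ(5) = -1, μ(6) = 1, μ(7) = -1, μ(10) = 1, μ(11) = -1, μ(13) = -1, μ(14) = 1, μ(15) = 1, μ(17) = -1, μ(19) = -1, μ(21) = 1, μ(22) = 1, μ(23) = -1, μ(26) = 1, μ(29) = -1, μ(30) = -1, μ(31) = -1, μ(33) = 1, μ(34) = 1, μ(35) = 1, μ(37) = -1, μ(38) = 1, μ(39) = 1, μ(41) = -1, μ(42) = -1, μ(43) = -1, μ(46) = 1, μ(47) = -1, μ(51) = 1, μ(53) = -1, μ(55) = 1, μ(57) = 1, μ(58) = 1, μ(59) = -1, μ(61) = -1, μ(62) = 1, μ(65) = 1, μ(66) = -1, μ(67) = -1, μ(69) = 1, μ(70) = -1, μ(71) = -1, μ(73) = -1, μ(74) = 1, μ(77) = 1, μ(78) = -1, μ(79) = -1, μ(82) = 1, μ(83) = -1, μ(85) = 1, μ(86) = 1, μ(87) = 1, μ(89) = -1, μ(91) = 1, μ(93) = 1, μ(94) = 1, μ(95) = 1, μ(97) = -1, μ(101) = -1, μ(102) = -1, μ(103) = -1, μ(105) = -1, μ(106) = 1, μ(107) = -1, μ(109) = -1, μ(110) = -1, μ(111) = 1, μ(113) = -1, μ(114) = -1, μ(115) = 1, μ(118) = 1, μ(119) = 1, μ(122) = 1, μ(123) = 1, μ(127) = -1, μ(129) = 1, μ(130) = -1, μ(131) = -1, μ(133) = 1, μ(134) = 1, μ(137) = -1, μ(138) = -1, μ(139) = -1, μ(141) = 1, μ(142) = 1, μ(143) = 1, μ(145) = 1, μ(146) = 1, μ(149) = -1, μ(151) = -1, μ(154) = -1, μ(155) = 1, μ(157) = -1, μ(158) = 1, μ(159) = 1, μ(161) = 1, μ(163) = -1, μ(165) = -1, μ(166) = 1, μ(167) = -1, μ(170) = -1, μ(173) = -1, μ(174) = -1, μ(177) = 1, μ(178) = 1, μ(179) = -1, μ(181) = -1, μ(182) = -1, μ(183) = 1, with μ = 0 on non-squarefree integers. Summing μ(k)/k for k where μ(k) ≠ 0 gives -9343595117515137578604221545686714814220917855566318160407897740846266/899557715467591630453369012945614634379252921727391775909918599930435715 ≈ -0.0104. (PNT ⟺ this sum → 0 as n → ∞.)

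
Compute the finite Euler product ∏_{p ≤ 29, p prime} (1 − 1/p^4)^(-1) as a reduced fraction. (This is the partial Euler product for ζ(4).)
∏ = 626138917577216391721784411/578515538500128866304000000

The primes p ≤ 29 are [2, 3, 5, 7, 11, 13, 17, 19, 23, 29]. For each prime, (1 − 1/p^4)^(-1) = p^4 / (p^4 − 1). The product is (1 − 1/2^4)^(-1), (1 − 1/3^4)^(-1), (1 − 1/5^4)^(-1), (1 − 1/7^4)^(-1), (1 − 1/11^4)^(-1), (1 − 1/13^4)^(-1), (1 − 1/17^4)^(-1), (1 − 1/19^4)^(-1), (1 − 1/23^4)^(-1), (1 − 1/29^4)^(-1) = ∏ p^4 / (p^4 − 1) = 626138917577216391721784411/578515538500128866304000000.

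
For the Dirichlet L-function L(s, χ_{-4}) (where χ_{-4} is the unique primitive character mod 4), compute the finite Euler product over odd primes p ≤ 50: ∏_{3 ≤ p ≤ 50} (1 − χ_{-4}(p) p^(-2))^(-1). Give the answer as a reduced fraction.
∏ = 114726379539814929565547/125247697987829760000000

The odd primes p ≤ 50 are [3, 5, 7, 11, 13, 17, 19, 23, 29, 31, 37, 41, 43, 47]. For each, χ(p) = 1 if p ≡ 1 mod 4, χ(p) = −1 if p ≡ 3 mod 4. Taking (1 − χ(p)/p^2)^(-1) = p^2/(p^2 − χ(p)): (1 − (-1)/3^2)^(-1) · (1 − (1)/5^2)^(-1) · (1 − (-1)/7^2)^(-1) · (1 − (-1)/11^2)^(-1) · (1 − (1)/13^2)^(-1) · (1 − (1)/17^2)^(-1) · (1 − (-1)/19^2)^(-1) · (1 − (-1)/23^2)^(-1) · (1 − (1)/29^2)^(-1) · (1 − (-1)/31^2)^(-1) · (1 − (1)/37^2)^(-1) · (1 − (1)/41^2)^(-1) · (1 − (-1)/43^2)^(-1) · (1 − (-1)/47^2)^(-1) = 114726379539814929565547/125247697987829760000000.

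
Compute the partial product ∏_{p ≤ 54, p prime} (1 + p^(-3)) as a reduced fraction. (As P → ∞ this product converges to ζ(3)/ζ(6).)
∏ = 1193284353855226596885466673602596175872/1009953283877483663098780766542609340885

The primes p ≤ 54 are [2, 3, 5, 7, 11, 13, 17, 19, 23, 29, 31, 37, 41, 43, 47, 53]. For each, (1 + 1/p^3) = (p^3 + 1)/p^3. Multiplying these fractions over p ∈ [2, 3, 5, 7, 11, 13, 17, 19, 23, 29, 31, 37, 41, 43, 47, 53] gives 1193284353855226596885466673602596175872/1009953283877483663098780766542609340885. (In the limit P → ∞ this tends to ζ(3)/ζ(6).)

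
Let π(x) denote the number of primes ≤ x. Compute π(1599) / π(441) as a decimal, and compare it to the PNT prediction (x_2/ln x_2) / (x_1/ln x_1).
π(1599)/π(441) = 251/85 ≈ 2.9529;  PNT prediction ≈ 2.9928.

π(441) = 85 and π(1599) = 251, so π(1599)/π(441) ≈ 2.9529. The PNT-predicted ratio is (1599/ln(1599)) / (441/ln(441)) ≈ 2.9928. The two agree to within a few percent, as expected.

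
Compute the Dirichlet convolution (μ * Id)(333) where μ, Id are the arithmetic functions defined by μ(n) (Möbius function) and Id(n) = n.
(μ * Id)(333) = 216

Divisors of 333: [1, 3, 9, 37, 111, 333]. For each d | 333:
  d = 1: μ(1) · Id(333/1) = 1 · 333 = 333
  d = 3: μ(3) · Id(333/3) = -1 · 111 = -111
  d = 9: μ(9) · Id(333/9) = 0 · 37 = 0
  d = 37: μ(37) · Id(333/37) = -1 · 9 = -9
  d = 111: μ(111) · Id(333/111) = 1 · 3 = 3
  d = 333: μ(333) · Id(333/333) = 0 · 1 = 0
Summing: (μ * Id)(333) = 333 + -111 + 0 + -9 + 3 + 0 = 216.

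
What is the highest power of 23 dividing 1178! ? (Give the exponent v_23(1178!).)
v_23(1178!) = 53

Legendre's formula: v_p(n!) = Σ_{k ≥ 1} ⌊n / p^k⌋. For p = 23, n = 1178, the terms are:
  ⌊1178/23^1⌋ = ⌊1178/23⌋ = 51
  ⌊1178/23^2⌋ = ⌊1178/529⌋ = 2
(the next term ⌊1178/23^3⌋ = 0, terminating the sum). Summing: v_23(1178!) = 51 + 2 = 53.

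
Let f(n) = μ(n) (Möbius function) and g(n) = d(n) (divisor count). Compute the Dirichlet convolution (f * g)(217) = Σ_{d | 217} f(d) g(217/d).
(μ * d)(217) = 1

Divisors of 217: [1, 7, 31, 217]. For each d | 217:
  d = 1: μ(1) · d(217/1) = 1 · 4 = 4
  d = 7: μ(7) · d(217/7) = -1 · 2 = -2
  d = 31: μ(31) · d(217/31) = -1 · 2 = -2
  d = 217: μ(217) · d(217/217) = 1 · 1 = 1
Summing: (μ * d)(217) = 4 + -2 + -2 + 1 = 1.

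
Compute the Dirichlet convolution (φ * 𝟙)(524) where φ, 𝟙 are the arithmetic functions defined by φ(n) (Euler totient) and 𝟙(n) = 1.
(φ * 𝟙)(524) = 524

Divisors of 524: [1, 2, 4, 131, 262, 524]. For each d | 524:
  d = 1: φ(1) · 𝟙(524/1) = 1 · 1 = 1
  d = 2: φ(2) · 𝟙(524/2) = 1 · 1 = 1
  d = 4: φ(4) · 𝟙(524/4) = 2 · 1 = 2
  d = 131: φ(131) · 𝟙(524/131) = 130 · 1 = 130
  d = 262: φ(262) · 𝟙(524/262) = 130 · 1 = 130
  d = 524: φ(524) · 𝟙(524/524) = 260 · 1 = 260
Summing: (φ * 𝟙)(524) = 1 + 1 + 2 + 130 + 130 + 260 = 524.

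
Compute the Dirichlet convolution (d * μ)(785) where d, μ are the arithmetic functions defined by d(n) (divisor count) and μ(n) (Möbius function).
(d * μ)(785) = 1

Divisors of 785: [1, 5, 157, 785]. For each d | 785:
  d = 1: d(1) · μ(785/1) = 1 · 1 = 1
  d = 5: d(5) · μ(785/5) = 2 · -1 = -2
  d = 157: d(157) · μ(785/157) = 2 · -1 = -2
  d = 785: d(785) · μ(785/785) = 4 · 1 = 4
Summing: (d * μ)(785) = 1 + -2 + -2 + 4 = 1.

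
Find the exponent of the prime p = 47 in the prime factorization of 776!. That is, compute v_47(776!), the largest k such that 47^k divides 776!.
v_47(776!) = 16

Legendre's formula: v_p(n!) = Σ_{k ≥ 1} ⌊n / p^k⌋. For p = 47, n = 776, the terms are:
  ⌊776/47^1⌋ = ⌊776/47⌋ = 16
(the next term ⌊776/47^2⌋ = 0, terminating the sum). Summing: v_47(776!) = 16 = 16.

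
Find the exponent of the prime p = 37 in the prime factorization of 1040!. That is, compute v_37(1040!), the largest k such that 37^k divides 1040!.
v_37(1040!) = 28

Legendre's formula: v_p(n!) = Σ_{k ≥ 1} ⌊n / p^k⌋. For p = 37, n = 1040, the terms are:
  ⌊1040/37^1⌋ = ⌊1040/37⌋ = 28
(the next term ⌊1040/37^2⌋ = 0, terminating the sum). Summing: v_37(1040!) = 28 = 28.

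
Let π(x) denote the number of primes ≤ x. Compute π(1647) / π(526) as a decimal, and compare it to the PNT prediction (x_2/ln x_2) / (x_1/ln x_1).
π(1647)/π(526) = 259/99 ≈ 2.6162;  PNT prediction ≈ 2.6486.

π(526) = 99 and π(1647) = 259, so π(1647)/π(526) ≈ 2.6162. The PNT-predicted ratio is (1647/ln(1647)) / (526/ln(526)) ≈ 2.6486. The two agree to within a few percent, as expected.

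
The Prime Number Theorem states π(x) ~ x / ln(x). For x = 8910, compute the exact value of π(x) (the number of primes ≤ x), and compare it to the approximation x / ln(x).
π(8910) = 1108;  x/ln(x) ≈ 979.67;  relative error ≈ 11.58%.

Directly count primes up to 8910: π(8910) = 1108. The PNT approximation gives 8910/ln(8910) ≈ 8910/9.09493 ≈ 979.67. Relative error (π(x) − x/ln(x)) / π(x) ≈ 11.58%; the approximation is known to undercount slightly (Li(x) is a better estimate).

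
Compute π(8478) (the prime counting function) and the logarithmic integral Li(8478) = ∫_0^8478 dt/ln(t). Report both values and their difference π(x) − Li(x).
π(8478) = 1059;  Li(8478) ≈ 1079.43;  π(x) − Li(x) ≈ -20.43.

Direct count of primes ≤ 8478 gives π(8478) = 1059. Numerical evaluation of the logarithmic integral gives Li(8478) ≈ 1079.43. The difference π(x) − Li(x) ≈ -20.43 is typically negative for small/moderate x (Li(x) overestimates), though Littlewood's theorem shows this sign changes infinitely often.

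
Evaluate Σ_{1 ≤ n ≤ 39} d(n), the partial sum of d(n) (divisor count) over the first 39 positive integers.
Σ_{n ≤ 39} d(n) = 150

Compute d(n) for each 1 ≤ n ≤ 39: d(1) = 1, d(2) = 2, d(3) = 2, d(4) = 3, d(5) = 2, d(6) = 4, d(7) = 2, d(8) = 4, d(9) = 3, d(10) = 4, d(11) = 2, d(12) = 6, d(13) = 2, d(14) = 4, d(15) = 4, d(16) = 5, d(17) = 2, d(18) = 6, d(19) = 2, d(20) = 6, d(21) = 4, d(22) = 4, d(23) = 2, d(24) = 8, d(25) = 3, d(26) = 4, d(27) = 4, d(28) = 6, d(29) = 2, d(30) = 8, d(31) = 2, d(32) = 6, d(33) = 4, d(34) = 4, d(35) = 4, d(36) = 9, d(37) = 2, d(38) = 4, d(39) = 4. Summing all 39 values: 150. (Dirichlet's divisor formula: Σ_{n ≤ x} d(n) = x ln(x) + (2γ − 1) x + O(√x). For x = 39, the asymptotic estimate is ≈ 148.90.)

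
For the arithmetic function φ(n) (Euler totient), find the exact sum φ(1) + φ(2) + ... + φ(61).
Σ_{n ≤ 61} φ(n) = 1162

Compute φ(n) for each 1 ≤ n ≤ 61: φ(1) = 1, φ(2) = 1, φ(3) = 2, φ(4) = 2, φ(5) = 4, φ(6) = 2, φ(7) = 6, φ(8) = 4, φ(9) = 6, φ(10) = 4, φ(11) = 10, φ(12) = 4, φ(13) = 12, φ(14) = 6, φ(15) = 8, φ(16) = 8, φ(17) = 16, φ(18) = 6, φ(19) = 18, φ(20) = 8, φ(21) = 12, φ(22) = 10, φ(23) = 22, φ(24) = 8, φ(25) = 20, φ(26) = 12, φ(27) = 18, φ(28) = 12, φ(29) = 28, φ(30) = 8, φ(31) = 30, φ(32) = 16, φ(33) = 20, φ(34) = 16, φ(35) = 24, φ(36) = 12, φ(37) = 36, φ(38) = 18, φ(39) = 24, φ(40) = 16, φ(41) = 40, φ(42) = 12, φ(43) = 42, φ(44) = 20, φ(45) = 24, φ(46) = 22, φ(47) = 46, φ(48) = 16, φ(49) = 42, φ(50) = 20, φ(51) = 32, φ(52) = 24, φ(53) = 52, φ(54) = 18, φ(55) = 40, φ(56) = 24, φ(57) = 36, φ(58) = 28, φ(59) = 58, φ(60) = 16, φ(61) = 60. Summing all 61 values: 1162. (Average order: Σ_{n ≤ x} φ(n) ~ (3/π²) x². For x = 61, (3/π²)·61² ≈ 1131.05.)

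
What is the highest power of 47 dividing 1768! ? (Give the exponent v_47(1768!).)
v_47(1768!) = 37

Legendre's formula: v_p(n!) = Σ_{k ≥ 1} ⌊n / p^k⌋. For p = 47, n = 1768, the terms are:
  ⌊1768/47^1⌋ = ⌊1768/47⌋ = 37
(the next term ⌊1768/47^2⌋ = 0, terminating the sum). Summing: v_47(1768!) = 37 = 37.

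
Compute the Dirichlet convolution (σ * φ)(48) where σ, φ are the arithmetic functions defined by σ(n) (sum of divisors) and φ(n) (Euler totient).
(σ * φ)(48) = 480

Divisors of 48: [1, 2, 3, 4, 6, 8, 12, 16, 24, 48]. For each d | 48:
  d = 1: σ(1) · φ(48/1) = 1 · 16 = 16
  d = 2: σ(2) · φ(48/2) = 3 · 8 = 24
  d = 3: σ(3) · φ(48/3) = 4 · 8 = 32
  d = 4: σ(4) · φ(48/4) = 7 · 4 = 28
  d = 6: σ(6) · φ(48/6) = 12 · 4 = 48
  d = 8: σ(8) · φ(48/8) = 15 · 2 = 30
  d = 12: σ(12) · φ(48/12) = 28 · 2 = 56
  d = 16: σ(16) · φ(48/16) = 31 · 2 = 62
  d = 24: σ(24) · φ(48/24) = 60 · 1 = 60
  d = 48: σ(48) · φ(48/48) = 124 · 1 = 124
Summing: (σ * φ)(48) = 16 + 24 + 32 + 28 + 48 + 30 + 56 + 62 + 60 + 124 = 480.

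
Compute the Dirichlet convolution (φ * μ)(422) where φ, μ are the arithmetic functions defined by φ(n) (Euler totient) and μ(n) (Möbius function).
(φ * μ)(422) = 0

Divisors of 422: [1, 2, 211, 422]. For each d | 422:
  d = 1: φ(1) · μ(422/1) = 1 · 1 = 1
  d = 2: φ(2) · μ(422/2) = 1 · -1 = -1
  d = 211: φ(211) · μ(422/211) = 210 · -1 = -210
  d = 422: φ(422) · μ(422/422) = 210 · 1 = 210
Summing: (φ * μ)(422) = 1 + -1 + -210 + 210 = 0.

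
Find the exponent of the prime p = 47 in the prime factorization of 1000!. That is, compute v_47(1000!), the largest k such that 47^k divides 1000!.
v_47(1000!) = 21

Legendre's formula: v_p(n!) = Σ_{k ≥ 1} ⌊n / p^k⌋. For p = 47, n = 1000, the terms are:
  ⌊1000/47^1⌋ = ⌊1000/47⌋ = 21
(the next term ⌊1000/47^2⌋ = 0, terminating the sum). Summing: v_47(1000!) = 21 = 21.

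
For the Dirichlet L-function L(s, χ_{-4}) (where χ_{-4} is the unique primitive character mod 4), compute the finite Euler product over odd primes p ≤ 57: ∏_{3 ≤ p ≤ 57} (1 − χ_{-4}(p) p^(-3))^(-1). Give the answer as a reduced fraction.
∏ = 825131832927904152751703886265311831503045/851571808026684219819301170519057245405184

The odd primes p ≤ 57 are [3, 5, 7, 11, 13, 17, 19, 23, 29, 31, 37, 41, 43, 47, 53]. For each, χ(p) = 1 if p ≡ 1 mod 4, χ(p) = −1 if p ≡ 3 mod 4. Taking (1 − χ(p)/p^3)^(-1) = p^3/(p^3 − χ(p)): (1 − (-1)/3^3)^(-1) · (1 − (1)/5^3)^(-1) · (1 − (-1)/7^3)^(-1) · (1 − (-1)/11^3)^(-1) · (1 − (1)/13^3)^(-1) · (1 − (1)/17^3)^(-1) · (1 − (-1)/19^3)^(-1) · (1 − (-1)/23^3)^(-1) · (1 − (1)/29^3)^(-1) · (1 − (-1)/31^3)^(-1) · (1 − (1)/37^3)^(-1) · (1 − (1)/41^3)^(-1) · (1 − (-1)/43^3)^(-1) · (1 − (-1)/47^3)^(-1) · (1 − (1)/53^3)^(-1) = 825131832927904152751703886265311831503045/851571808026684219819301170519057245405184.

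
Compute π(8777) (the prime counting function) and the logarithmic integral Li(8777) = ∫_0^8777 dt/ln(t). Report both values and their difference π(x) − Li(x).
π(8777) = 1093;  Li(8777) ≈ 1112.42;  π(x) − Li(x) ≈ -19.42.

Direct count of primes ≤ 8777 gives π(8777) = 1093. Numerical evaluation of the logarithmic integral gives Li(8777) ≈ 1112.42. The difference π(x) − Li(x) ≈ -19.42 is typically negative for small/moderate x (Li(x) overestimates), though Littlewood's theorem shows this sign changes infinitely often.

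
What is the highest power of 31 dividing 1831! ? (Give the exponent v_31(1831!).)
v_31(1831!) = 60

Legendre's formula: v_p(n!) = Σ_{k ≥ 1} ⌊n / p^k⌋. For p = 31, n = 1831, the terms are:
  ⌊1831/31^1⌋ = ⌊1831/31⌋ = 59
  ⌊1831/31^2⌋ = ⌊1831/961⌋ = 1
(the next term ⌊1831/31^3⌋ = 0, terminating the sum). Summing: v_31(1831!) = 59 + 1 = 60.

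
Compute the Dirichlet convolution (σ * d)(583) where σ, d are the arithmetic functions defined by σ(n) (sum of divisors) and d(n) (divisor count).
(σ * d)(583) = 784

Divisors of 583: [1, 11, 53, 583]. For each d | 583:
  d = 1: σ(1) · d(583/1) = 1 · 4 = 4
  d = 11: σ(11) · d(583/11) = 12 · 2 = 24
  d = 53: σ(53) · d(583/53) = 54 · 2 = 108
  d = 583: σ(583) · d(583/583) = 648 · 1 = 648
Summing: (σ * d)(583) = 4 + 24 + 108 + 648 = 784.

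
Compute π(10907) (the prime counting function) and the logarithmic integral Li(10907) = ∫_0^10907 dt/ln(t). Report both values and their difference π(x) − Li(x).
π(10907) = 1326;  Li(10907) ≈ 1344.15;  π(x) − Li(x) ≈ -18.15.

Direct count of primes ≤ 10907 gives π(10907) = 1326. Numerical evaluation of the logarithmic integral gives Li(10907) ≈ 1344.15. The difference π(x) − Li(x) ≈ -18.15 is typically negative for small/moderate x (Li(x) overestimates), though Littlewood's theorem shows this sign changes infinitely often.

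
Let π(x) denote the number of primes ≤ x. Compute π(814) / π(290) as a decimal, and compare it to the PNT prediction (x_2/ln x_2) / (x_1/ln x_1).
π(814)/π(290) = 141/61 ≈ 2.3115;  PNT prediction ≈ 2.3746.

π(290) = 61 and π(814) = 141, so π(814)/π(290) ≈ 2.3115. The PNT-predicted ratio is (814/ln(814)) / (290/ln(290)) ≈ 2.3746. The two agree to within a few percent, as expected.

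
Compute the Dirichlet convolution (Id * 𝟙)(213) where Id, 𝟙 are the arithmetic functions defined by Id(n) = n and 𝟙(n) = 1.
(Id * 𝟙)(213) = 288

Divisors of 213: [1, 3, 71, 213]. For each d | 213:
  d = 1: Id(1) · 𝟙(213/1) = 1 · 1 = 1
  d = 3: Id(3) · 𝟙(213/3) = 3 · 1 = 3
  d = 71: Id(71) · 𝟙(213/71) = 71 · 1 = 71
  d = 213: Id(213) · 𝟙(213/213) = 213 · 1 = 213
Summing: (Id * 𝟙)(213) = 1 + 3 + 71 + 213 = 288.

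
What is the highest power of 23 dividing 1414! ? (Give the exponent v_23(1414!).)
v_23(1414!) = 63

Legendre's formula: v_p(n!) = Σ_{k ≥ 1} ⌊n / p^k⌋. For p = 23, n = 1414, the terms are:
  ⌊1414/23^1⌋ = ⌊1414/23⌋ = 61
  ⌊1414/23^2⌋ = ⌊1414/529⌋ = 2
(the next term ⌊1414/23^3⌋ = 0, terminating the sum). Summing: v_23(1414!) = 61 + 2 = 63.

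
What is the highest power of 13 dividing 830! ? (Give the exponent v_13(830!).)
v_13(830!) = 67

Legendre's formula: v_p(n!) = Σ_{k ≥ 1} ⌊n / p^k⌋. For p = 13, n = 830, the terms are:
  ⌊830/13^1⌋ = ⌊830/13⌋ = 63
  ⌊830/13^2⌋ = ⌊830/169⌋ = 4
(the next term ⌊830/13^3⌋ = 0, terminating the sum). Summing: v_13(830!) = 63 + 4 = 67.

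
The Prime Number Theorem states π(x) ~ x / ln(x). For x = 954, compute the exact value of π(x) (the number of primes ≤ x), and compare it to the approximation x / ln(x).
π(954) = 162;  x/ln(x) ≈ 139.05;  relative error ≈ 14.16%.

Directly count primes up to 954: π(954) = 162. The PNT approximation gives 954/ln(954) ≈ 954/6.86066 ≈ 139.05. Relative error (π(x) − x/ln(x)) / π(x) ≈ 14.16%; the approximation is known to undercount slightly (Li(x) is a better estimate).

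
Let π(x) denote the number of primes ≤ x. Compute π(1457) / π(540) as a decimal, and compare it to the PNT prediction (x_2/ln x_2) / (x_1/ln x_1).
π(1457)/π(540) = 231/99 ≈ 2.3333;  PNT prediction ≈ 2.3305.

π(540) = 99 and π(1457) = 231, so π(1457)/π(540) ≈ 2.3333. The PNT-predicted ratio is (1457/ln(1457)) / (540/ln(540)) ≈ 2.3305. The two agree to within a few percent, as expected.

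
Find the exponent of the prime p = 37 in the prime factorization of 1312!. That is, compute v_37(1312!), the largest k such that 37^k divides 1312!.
v_37(1312!) = 35

Legendre's formula: v_p(n!) = Σ_{k ≥ 1} ⌊n / p^k⌋. For p = 37, n = 1312, the terms are:
  ⌊1312/37^1⌋ = ⌊1312/37⌋ = 35
(the next term ⌊1312/37^2⌋ = 0, terminating the sum). Summing: v_37(1312!) = 35 = 35.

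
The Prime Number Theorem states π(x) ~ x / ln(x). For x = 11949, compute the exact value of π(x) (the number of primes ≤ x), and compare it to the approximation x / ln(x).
π(11949) = 1432;  x/ln(x) ≈ 1272.74;  relative error ≈ 11.12%.

Directly count primes up to 11949: π(11949) = 1432. The PNT approximation gives 11949/ln(11949) ≈ 11949/9.38840 ≈ 1272.74. Relative error (π(x) − x/ln(x)) / π(x) ≈ 11.12%; the approximation is known to undercount slightly (Li(x) is a better estimate).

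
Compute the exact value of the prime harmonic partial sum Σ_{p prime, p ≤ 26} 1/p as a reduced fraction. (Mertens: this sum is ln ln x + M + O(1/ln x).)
Σ 1/p = 334406399/223092870

π(26) = 9, so the primes ≤ 26 are [2, 3, 5, 7, 11, 13, 17, 19, 23]. Summing 1/p over these primes: 334406399/223092870 ≈ 1.4990. Mertens estimate ln ln(26) + 0.2615 ≈ 1.4426.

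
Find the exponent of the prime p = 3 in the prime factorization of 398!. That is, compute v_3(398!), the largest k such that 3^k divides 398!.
v_3(398!) = 195

Legendre's formula: v_p(n!) = Σ_{k ≥ 1} ⌊n / p^k⌋. For p = 3, n = 398, the terms are:
  ⌊398/3^1⌋ = ⌊398/3⌋ = 132
  ⌊398/3^2⌋ = ⌊398/9⌋ = 44
  ⌊398/3^3⌋ = ⌊398/27⌋ = 14
  ⌊398/3^4⌋ = ⌊398/81⌋ = 4
  ⌊398/3^5⌋ = ⌊398/243⌋ = 1
(the next term ⌊398/3^6⌋ = 0, terminating the sum). Summing: v_3(398!) = 132 + 44 + 14 + 4 + 1 = 195.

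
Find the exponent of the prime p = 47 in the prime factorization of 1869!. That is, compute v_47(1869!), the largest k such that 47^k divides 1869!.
v_47(1869!) = 39

Legendre's formula: v_p(n!) = Σ_{k ≥ 1} ⌊n / p^k⌋. For p = 47, n = 1869, the terms are:
  ⌊1869/47^1⌋ = ⌊1869/47⌋ = 39
(the next term ⌊1869/47^2⌋ = 0, terminating the sum). Summing: v_47(1869!) = 39 = 39.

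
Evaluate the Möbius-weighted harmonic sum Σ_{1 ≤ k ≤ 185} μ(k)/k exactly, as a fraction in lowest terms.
Σ μ(k)/k = -4481120979852480116694118773007716790549280440823659912246175579060127/899557715467591630453369012945614634379252921727391775909918599930435715

Values of μ(k) for 1 ≤ k ≤ 185: μ(1) = 1, μ(2) = -1, μ(3) = -1, μ(5) = -1, μ(6) = 1, μ(7) = -1, μ(10) = 1, μ(11) = -1, μ(13) = -1, μ(14) = 1, μ(15) = 1, μ(17) = -1, μ(19) = -1, μ(21) = 1, μ(22) = 1, μ(23) = -1, μ(26) = 1, μ(29) = -1, μ(30) = -1, μ(31) = -1, μ(33) = 1, μ(34) = 1, μ(35) = 1, μ(37) = -1, μ(38) = 1, μ(39) = 1, μ(41) = -1, μ(42) = -1, μ(43) = -1, μ(46) = 1, μ(47) = -1, μ(51) = 1, μ(53) = -1, μ(55) = 1, μ(57) = 1, μ(58) = 1, μ(59) = -1, μ(61) = -1, μ(62) = 1, μ(65) = 1, μ(66) = -1, μ(67) = -1, μ(69) = 1, μ(70) = -1, μ(71) = -1, μ(73) = -1, μ(74) = 1, μ(77) = 1, μ(78) = -1, μ(79) = -1, μ(82) = 1, μ(83) = -1, μ(85) = 1, μ(86) = 1, μ(87) = 1, μ(89) = -1, μ(91) = 1, μ(93) = 1, μ(94) = 1, μ(95) = 1, μ(97) = -1, μ(101) = -1, μ(102) = -1, μ(103) = -1, μ(105) = -1, μ(106) = 1, μ(107) = -1, μ(109) = -1, μ(110) = -1, μ(111) = 1, μ(113) = -1, μ(114) = -1, μ(115) = 1, μ(118) = 1, μ(119) = 1, μ(122) = 1, μ(123) = 1, μ(127) = -1, μ(129) = 1, μ(130) = -1, μ(131) = -1, μ(133) = 1, μ(134) = 1, μ(137) = -1, μ(138) = -1, μ(139) = -1, μ(141) = 1, μ(142) = 1, μ(143) = 1, μ(145) = 1, μ(146) = 1, μ(149) = -1, μ(151) = -1, μ(154) = -1, μ(155) = 1, μ(157) = -1, μ(158) = 1, μ(159) = 1, μ(161) = 1, μ(163) = -1, μ(165) = -1, μ(166) = 1, μ(167) = -1, μ(170) = -1, μ(173) = -1, μ(174) = -1, μ(177) = 1, μ(178) = 1, μ(179) = -1, μ(181) = -1, μ(182) = -1, μ(183) = 1, μ(185) = 1, with μ = 0 on non-squarefree integers. Summing μ(k)/k for k where μ(k) ≠ 0 gives -4481120979852480116694118773007716790549280440823659912246175579060127/899557715467591630453369012945614634379252921727391775909918599930435715 ≈ -0.0050. (PNT ⟺ this sum → 0 as n → ∞.)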